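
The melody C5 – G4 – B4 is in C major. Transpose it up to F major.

F5 C5 E5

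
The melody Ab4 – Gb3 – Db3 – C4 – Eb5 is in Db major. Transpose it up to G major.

D5 C4 G3 F#4 A5

Db major to G major up is an augmented fourth, so every note moves up by that interval.
Ab4 becomes D5
Gb3 becomes C4
Db3 becomes G3
C4 becomes F#4
Eb5 becomes A5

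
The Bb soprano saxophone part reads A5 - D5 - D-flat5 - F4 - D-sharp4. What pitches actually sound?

The Bb soprano saxophone sounds a major second below written, so transpose each written note down a major second.
A5 -> G5
D5 -> C5
Db5 -> Cb5
F4 -> Eb4
D#4 -> C#4

G5 C5 Cb5 Eb4 C#4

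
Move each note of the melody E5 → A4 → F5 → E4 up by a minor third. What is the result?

G5 C5 Ab5 G4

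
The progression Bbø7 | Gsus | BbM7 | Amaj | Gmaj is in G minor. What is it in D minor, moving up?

G minor up to D minor is a perfect fifth; each chord root moves by that interval while the quality stays the same.
Bbø7: root Bb up a perfect fifth → F, giving Fø7.
Gsus: root G up a perfect fifth → D, giving Dsus.
BbM7: root Bb up a perfect fifth → F, giving FM7.
Amaj: root A up a perfect fifth → E, giving Emaj.
Gmaj: root G up a perfect fifth → D, giving Dmaj.

Fø7 Dsus FM7 Emaj Dmaj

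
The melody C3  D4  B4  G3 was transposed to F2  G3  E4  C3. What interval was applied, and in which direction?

From C3 to F2 is 5 letter names — a fifth of some quality.
F2 to C3 is 7 semitones, which makes it a perfect fifth; the second version is lower, so the direction is down.
Checking another pair — G3 → C3 — gives the same interval.

down a perfect fifth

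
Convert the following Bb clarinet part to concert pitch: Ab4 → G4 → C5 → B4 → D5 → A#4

Gb4 F4 Bb4 A4 C5 G#4

Written C4 on the Bb clarinet sounds as Bb3, a major second lower; apply that shift to every note.
Ab4 -> Gb4
G4 -> F4
C5 -> Bb4
B4 -> A4
D5 -> C5
A#4 -> G#4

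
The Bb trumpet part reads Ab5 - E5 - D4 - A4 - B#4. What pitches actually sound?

Gb5 D5 C4 G4 A#4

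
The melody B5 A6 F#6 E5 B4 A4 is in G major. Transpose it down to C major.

From G down to C is a perfect fifth; apply that to each pitch.
B5 -> E5
A6 -> D6
F#6 -> B5
E5 -> A4
B4 -> E4
A4 -> D4

E5 D6 B5 A4 E4 D4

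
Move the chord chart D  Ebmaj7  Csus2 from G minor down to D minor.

G minor down to D minor is a perfect fourth; each chord root moves by that interval while the quality stays the same.
D: root D down a perfect fourth → A, giving A.
Ebmaj7: root Eb down a perfect fourth → Bb, giving Bbmaj7.
Csus2: root C down a perfect fourth → G, giving Gsus2.

A Bbmaj7 Gsus2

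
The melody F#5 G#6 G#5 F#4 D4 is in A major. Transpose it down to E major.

C#5 D#6 D#5 C#4 A3

A major to E major down is a perfect fourth, so every note moves down by that interval.
F#5 -> C#5
G#6 -> D#6
G#5 -> D#5
F#4 -> C#4
D4 -> A3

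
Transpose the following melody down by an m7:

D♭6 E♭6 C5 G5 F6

Eb5 F5 D4 A4 G5

Db6 becomes Eb5
Eb6 becomes F5
C5 becomes D4
G5 becomes A4
F6 becomes G5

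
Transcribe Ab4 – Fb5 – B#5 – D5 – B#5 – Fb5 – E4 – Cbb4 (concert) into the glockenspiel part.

Ab2 Fb3 B#3 D3 B#3 Fb3 E2 Cbb2

The glockenspiel sounds a perfect fifteenth above written, so the written part must be a perfect fifteenth below concert — transpose each note down.
Ab4 → Ab2
Fb5 → Fb3
B#5 → B#3
D5 → D3
B#5 → B#3
Fb5 → Fb3
E4 → E2
Cbb4 → Cbb2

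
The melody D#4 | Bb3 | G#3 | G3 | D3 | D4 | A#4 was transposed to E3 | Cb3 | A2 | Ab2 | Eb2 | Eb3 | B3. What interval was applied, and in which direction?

down a major seventh

From D#4 to E3 is 7 letter names — a seventh of some quality.
E3 to D#4 is 11 semitones, which makes it a major seventh; the second version is lower, so the direction is down.
Checking another pair — A#4 → B3 — gives the same interval.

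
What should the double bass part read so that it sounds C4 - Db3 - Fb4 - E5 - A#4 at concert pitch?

C5 Db4 Fb5 E6 A#5

The double bass sounds a perfect octave below written, so the written part must be a perfect octave above concert — transpose each note up.
C4 -> C5
Db3 -> Db4
Fb4 -> Fb5
E5 -> E6
A#4 -> A#5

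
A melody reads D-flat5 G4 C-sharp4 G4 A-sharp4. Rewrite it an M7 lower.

Ebb4 Ab3 D3 Ab3 B3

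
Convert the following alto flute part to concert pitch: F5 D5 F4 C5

The alto flute sounds a perfect fourth below written, so transpose each written note down a perfect fourth.
F5 becomes C5
D5 becomes A4
F4 becomes C4
C5 becomes G4

C5 A4 C4 G4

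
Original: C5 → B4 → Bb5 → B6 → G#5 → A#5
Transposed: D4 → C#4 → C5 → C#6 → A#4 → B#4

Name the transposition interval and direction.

down a minor seventh

From C5 to D4 is 7 letter names — a seventh of some quality.
D4 to C5 is 10 semitones, which makes it a minor seventh; the second version is lower, so the direction is down.
Checking another pair — A#5 → B#4 — gives the same interval.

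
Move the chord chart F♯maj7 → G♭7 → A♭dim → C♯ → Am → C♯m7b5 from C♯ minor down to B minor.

Emaj7 Fb7 Gbdim B Gm Bm7b5

C♯ minor down to B minor is a major second; each chord root moves by that interval while the quality stays the same.
F♯maj7: root F♯ down a major second → E, giving Emaj7.
G♭7: root G♭ down a major second → Fb, giving Fb7.
A♭dim: root A♭ down a major second → Gb, giving Gbdim.
C♯: root C♯ down a major second → B, giving B.
Am: root A down a major second → G, giving Gm.
C♯m7b5: root C♯ down a major second → B, giving Bm7b5.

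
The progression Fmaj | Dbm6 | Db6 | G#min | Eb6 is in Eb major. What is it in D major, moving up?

Emaj Cm6 C6 F##min D6

Eb major up to D major is a major seventh; each chord root moves by that interval while the quality stays the same.
Fmaj: root F up a major seventh → E, giving Emaj.
Dbm6: root Db up a major seventh → C, giving Cm6.
Db6: root Db up a major seventh → C, giving C6.
G#min: root G# up a major seventh → F##, giving F##min.
Eb6: root Eb up a major seventh → D, giving D6.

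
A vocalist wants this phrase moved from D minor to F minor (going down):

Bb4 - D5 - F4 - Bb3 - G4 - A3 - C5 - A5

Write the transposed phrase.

Db4 F4 Ab3 Db3 Bb3 C3 Eb4 C5

From D down to F is a major sixth; apply that to each pitch.
Bb4 → Db4
D5 → F4
F4 → Ab3
Bb3 → Db3
G4 → Bb3
A3 → C3
C5 → Eb4
A5 → C5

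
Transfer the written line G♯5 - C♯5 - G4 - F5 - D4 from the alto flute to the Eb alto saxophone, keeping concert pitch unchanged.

First find concert pitch: the alto flute sounds a perfect fourth below written, so G♯5 C♯5 G4 F5 D4 sounds D#5 G#4 D4 C5 A3.
Then write for Eb alto saxophone: it sounds a major sixth below written, so the part must be a major sixth above concert.
D#5 → B#5
G#4 → E#5
D4 → B4
C5 → A5
A3 → F#4

B#5 E#5 B4 A5 F#4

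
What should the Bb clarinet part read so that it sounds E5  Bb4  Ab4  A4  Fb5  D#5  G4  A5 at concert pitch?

Written C4 sounds as Bb3 on the Bb clarinet, so concert pitches are written a major second up.
E5 becomes F#5
Bb4 becomes C5
Ab4 becomes Bb4
A4 becomes B4
Fb5 becomes Gb5
D#5 becomes E#5
G4 becomes A4
A5 becomes B5

F#5 C5 Bb4 B4 Gb5 E#5 A4 B5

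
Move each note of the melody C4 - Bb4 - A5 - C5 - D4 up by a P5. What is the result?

G4 F5 E6 G5 A4

C4 becomes G4
Bb4 becomes F5
A5 becomes E6
C5 becomes G5
D4 becomes A4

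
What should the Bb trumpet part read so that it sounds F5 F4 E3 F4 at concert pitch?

G5 G4 F#3 G4

The Bb trumpet sounds a major second below written, so the written part must be a major second above concert — transpose each note up.
F5 -> G5
F4 -> G4
E3 -> F#3
F4 -> G4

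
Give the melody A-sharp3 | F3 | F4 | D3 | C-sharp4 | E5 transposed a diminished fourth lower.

A#3 to E##3
F3 to C#3
F4 to C#4
D3 to A#2
C#4 to G##3
E5 to B#4

E##3 C#3 C#4 A#2 G##3 B#4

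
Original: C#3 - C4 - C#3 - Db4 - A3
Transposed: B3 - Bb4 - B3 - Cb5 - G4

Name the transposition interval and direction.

Take the first pair: C#3 → B3. C to B spans 7 letter names, so the interval is some kind of seventh.
C#3 to B3 is 10 semitones, which makes it a minor seventh; the second version is higher, so the direction is up.
Checking another pair — A3 → G4 — gives the same interval.

up a minor seventh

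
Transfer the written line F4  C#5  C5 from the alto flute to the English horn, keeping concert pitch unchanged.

G4 D#5 D5

First find concert pitch: the alto flute sounds a perfect fourth below written, so F4 C#5 C5 sounds C4 G#4 G4.
Then write for English horn: it sounds a perfect fifth below written, so the part must be a perfect fifth above concert.
C4 → G4
G#4 → D#5
G4 → D5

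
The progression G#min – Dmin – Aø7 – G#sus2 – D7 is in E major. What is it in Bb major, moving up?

Dmin Abmin Ebø7 Dsus2 Ab7

E major up to Bb major is a diminished fifth; each chord root moves by that interval while the quality stays the same.
G#min: root G# up a diminished fifth → D, giving Dmin.
Dmin: root D up a diminished fifth → Ab, giving Abmin.
Aø7: root A up a diminished fifth → Eb, giving Ebø7.
G#sus2: root G# up a diminished fifth → D, giving Dsus2.
D7: root D up a diminished fifth → Ab, giving Ab7.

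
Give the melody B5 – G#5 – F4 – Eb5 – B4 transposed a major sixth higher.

B5: a sixth up reaches G, and 9 semitones makes it G#6.
G#5 up a major sixth is E#6.
F4 up a major sixth is D5.
Eb5 up a major sixth is C6.
B4: a sixth up reaches G, and 9 semitones makes it G#5.

G#6 E#6 D5 C6 G#5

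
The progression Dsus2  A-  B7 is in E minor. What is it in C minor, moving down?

E minor down to C minor is a major third; each chord root moves by that interval while the quality stays the same.
Dsus2: root D down a major third → Bb, giving Bbsus2.
A-: root A down a major third → F, giving F-.
B7: root B down a major third → G, giving G7.

Bbsus2 F- G7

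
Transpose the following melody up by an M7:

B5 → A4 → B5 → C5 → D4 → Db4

A#6 G#5 A#6 B5 C#5 C5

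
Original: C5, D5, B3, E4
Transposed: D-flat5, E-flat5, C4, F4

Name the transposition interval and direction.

Take the first pair: C5 → Db5. C to D spans 2 letter names, so the interval is some kind of second.
C5 to Db5 is 1 semitone, which makes it a minor second; the second version is higher, so the direction is up.
Checking another pair — E4 → F4 — gives the same interval.

up a minor second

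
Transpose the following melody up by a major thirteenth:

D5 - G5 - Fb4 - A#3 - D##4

B6 E7 Db6 F##5 B##5

D5 gives B6
G5 gives E7
Fb4 gives Db6
A#3 gives F##5
D##4 gives B##5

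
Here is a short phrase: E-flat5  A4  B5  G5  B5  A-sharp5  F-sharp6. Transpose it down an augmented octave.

Ebb4 Ab3 Bb4 Gb4 Bb4 A4 F5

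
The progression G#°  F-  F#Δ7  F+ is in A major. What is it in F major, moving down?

E° Db- DΔ7 Db+

A major down to F major is a major third; each chord root moves by that interval while the quality stays the same.
G#°: root G# down a major third → E, giving E°.
F-: root F down a major third → Db, giving Db-.
F#Δ7: root F# down a major third → D, giving DΔ7.
F+: root F down a major third → Db, giving Db+.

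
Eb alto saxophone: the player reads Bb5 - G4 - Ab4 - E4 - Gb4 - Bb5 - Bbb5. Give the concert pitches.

Db5 Bb3 Cb4 G3 Bbb3 Db5 Dbb5

Written C4 on the Eb alto saxophone sounds as Eb3, a major sixth lower; apply that shift to every note.
Bb5 to Db5
G4 to Bb3
Ab4 to Cb4
E4 to G3
Gb4 to Bbb3
Bb5 to Db5
Bbb5 to Dbb5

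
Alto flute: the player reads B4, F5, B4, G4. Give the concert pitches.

F#4 C5 F#4 D4

Written C4 on the alto flute sounds as G3, a perfect fourth lower; apply that shift to every note.
B4 to F#4
F5 to C5
B4 to F#4
G4 to D4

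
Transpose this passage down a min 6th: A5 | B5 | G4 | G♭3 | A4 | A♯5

A5 down a minor sixth is C#5.
B5 down a minor sixth is D#5.
A minor sixth down from G4 gives B3.
Gb3: a sixth down reaches B, and 8 semitones makes it Bb2.
A4: a sixth down reaches C, and 8 semitones makes it C#4.
A#5 down a minor sixth is C##5.

C#5 D#5 B3 Bb2 C#4 C##5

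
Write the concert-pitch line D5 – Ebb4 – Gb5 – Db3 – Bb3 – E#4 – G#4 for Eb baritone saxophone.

B6 Cb6 Eb7 Bb4 G5 C##6 E#6

Written C4 sounds as Eb2 on the Eb baritone saxophone, so concert pitches are written a major thirteenth up.
D5 gives B6
Ebb4 gives Cb6
Gb5 gives Eb7
Db3 gives Bb4
Bb3 gives G5
E#4 gives C##6
G#4 gives E#6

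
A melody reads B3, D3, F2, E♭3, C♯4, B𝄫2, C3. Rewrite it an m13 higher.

A minor thirteenth up from B3 gives G5.
D3 up a minor thirteenth is Bb4.
F2 up a minor thirteenth is Db4.
Eb3: a thirteenth up reaches C, and 20 semitones makes it Cb5.
C#4 up a minor thirteenth is A5.
Bbb2: a thirteenth up reaches G, and 20 semitones makes it Gbb4.
C3: a thirteenth up reaches A, and 20 semitones makes it Ab4.

G5 Bb4 Db4 Cb5 A5 Gbb4 Ab4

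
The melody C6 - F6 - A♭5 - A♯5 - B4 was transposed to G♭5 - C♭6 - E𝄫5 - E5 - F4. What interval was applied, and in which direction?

From C6 to Gb5 is 4 letter names — a fourth of some quality.
Gb5 to C6 is 6 semitones, which makes it an augmented fourth; the second version is lower, so the direction is down.
Checking another pair — B4 → F4 — gives the same interval.

down an augmented fourth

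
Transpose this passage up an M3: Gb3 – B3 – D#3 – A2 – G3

Bb3 D#4 F##3 C#3 B3

A major third up from Gb3 gives Bb3.
B3: a third up reaches D, and 4 semitones makes it D#4.
A major third up from D#3 gives F##3.
A2 up a major third is C#3.
G3 up a major third is B3.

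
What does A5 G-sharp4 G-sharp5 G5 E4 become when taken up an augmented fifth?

E#6 D##5 D##6 D#6 B#4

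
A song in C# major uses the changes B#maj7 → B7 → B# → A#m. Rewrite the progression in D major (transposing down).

C#maj7 C7 C# Bm

C# major down to D major is a major seventh; each chord root moves by that interval while the quality stays the same.
B#maj7: root B# down a major seventh → C#, giving C#maj7.
B7: root B down a major seventh → C, giving C7.
B#: root B# down a major seventh → C#, giving C#.
A#m: root A# down a major seventh → B, giving Bm.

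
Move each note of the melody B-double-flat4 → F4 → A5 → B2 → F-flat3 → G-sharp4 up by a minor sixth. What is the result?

Gbb5 Db5 F6 G3 Dbb4 E5

Bbb4 up a minor sixth is Gbb5.
A minor sixth up from F4 gives Db5.
A5: a sixth up reaches F, and 8 semitones makes it F6.
B2: a sixth up reaches G, and 8 semitones makes it G3.
Fb3 up a minor sixth is Dbb4.
G#4: a sixth up reaches E, and 8 semitones makes it E5.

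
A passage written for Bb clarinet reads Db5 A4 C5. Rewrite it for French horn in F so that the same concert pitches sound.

First find concert pitch: the Bb clarinet sounds a major second below written, so Db5 A4 C5 sounds Cb5 G4 Bb4.
Then write for French horn in F: it sounds a perfect fifth below written, so the part must be a perfect fifth above concert.
Cb5 → Gb5
G4 → D5
Bb4 → F5

Gb5 D5 F5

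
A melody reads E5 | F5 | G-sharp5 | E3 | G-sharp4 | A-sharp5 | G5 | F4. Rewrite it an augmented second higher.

F##5 G#5 A##5 F##3 A##4 B##5 A#5 G#4

E5 becomes F##5
F5 becomes G#5
G#5 becomes A##5
E3 becomes F##3
G#4 becomes A##4
A#5 becomes B##5
G5 becomes A#5
F4 becomes G#4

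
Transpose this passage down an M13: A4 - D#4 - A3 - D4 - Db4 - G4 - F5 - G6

C3 F#2 C2 F2 Fb2 Bb2 Ab3 Bb4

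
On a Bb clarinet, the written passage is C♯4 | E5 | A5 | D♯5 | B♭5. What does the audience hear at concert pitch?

B3 D5 G5 C#5 Ab5

Written C4 on the Bb clarinet sounds as Bb3, a major second lower; apply that shift to every note.
C#4 → B3
E5 → D5
A5 → G5
D#5 → C#5
Bb5 → Ab5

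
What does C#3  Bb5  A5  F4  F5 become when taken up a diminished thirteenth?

A diminished thirteenth up from C#3 gives Ab4.
Bb5 up a diminished thirteenth is Gbb7.
A5 up a diminished thirteenth is Fb7.
A diminished thirteenth up from F4 gives Dbb6.
A diminished thirteenth up from F5 gives Dbb7.

Ab4 Gbb7 Fb7 Dbb6 Dbb7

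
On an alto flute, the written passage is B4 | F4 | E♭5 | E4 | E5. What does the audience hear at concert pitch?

Written C4 on the alto flute sounds as G3, a perfect fourth lower; apply that shift to every note.
B4 -> F#4
F4 -> C4
Eb5 -> Bb4
E4 -> B3
E5 -> B4

F#4 C4 Bb4 B3 B4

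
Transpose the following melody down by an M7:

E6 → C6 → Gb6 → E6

F5 Db5 Abb5 F5

A major seventh down from E6 gives F5.
C6 down a major seventh is Db5.
Gb6: a seventh down reaches A, and 11 semitones makes it Abb5.
E6 down a major seventh is F5.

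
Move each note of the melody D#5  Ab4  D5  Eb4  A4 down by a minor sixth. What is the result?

D#5 gives F##4
Ab4 gives C4
D5 gives F#4
Eb4 gives G3
A4 gives C#4

F##4 C4 F#4 G3 C#4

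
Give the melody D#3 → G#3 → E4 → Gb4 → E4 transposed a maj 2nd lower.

C#3 F#3 D4 Fb4 D4

D#3 -> C#3
G#3 -> F#3
E4 -> D4
Gb4 -> Fb4
E4 -> D4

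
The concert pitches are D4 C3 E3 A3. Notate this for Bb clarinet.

Written C4 sounds as Bb3 on the Bb clarinet, so concert pitches are written a major second up.
D4 gives E4
C3 gives D3
E3 gives F#3
A3 gives B3

E4 D3 F#3 B3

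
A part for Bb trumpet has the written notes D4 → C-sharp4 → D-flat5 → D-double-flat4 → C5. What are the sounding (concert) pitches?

C4 B3 Cb5 Cbb4 Bb4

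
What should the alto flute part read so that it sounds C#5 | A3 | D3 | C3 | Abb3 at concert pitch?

Written C4 sounds as G3 on the alto flute, so concert pitches are written a perfect fourth up.
C#5 gives F#5
A3 gives D4
D3 gives G3
C3 gives F3
Abb3 gives Dbb4

F#5 D4 G3 F3 Dbb4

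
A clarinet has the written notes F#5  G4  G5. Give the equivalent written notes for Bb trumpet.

First find concert pitch: the A clarinet sounds a minor third below written, so F#5 G4 G5 sounds D#5 E4 E5.
Then write for Bb trumpet: it sounds a major second below written, so the part must be a major second above concert.
D#5 → E#5
E4 → F#4
E5 → F#5

E#5 F#4 F#5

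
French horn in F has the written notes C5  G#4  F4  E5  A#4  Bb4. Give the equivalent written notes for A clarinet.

First find concert pitch: the French horn in F sounds a perfect fifth below written, so C5 G#4 F4 E5 A#4 Bb4 sounds F4 C#4 Bb3 A4 D#4 Eb4.
Then write for A clarinet: it sounds a minor third below written, so the part must be a minor third above concert.
F4 → Ab4
C#4 → E4
Bb3 → Db4
A4 → C5
D#4 → F#4
Eb4 → Gb4

Ab4 E4 Db4 C5 F#4 Gb4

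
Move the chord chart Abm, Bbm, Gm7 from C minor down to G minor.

Ebm Fm Dm7

C minor down to G minor is a perfect fourth; each chord root moves by that interval while the quality stays the same.
Abm: root Ab down a perfect fourth → Eb, giving Ebm.
Bbm: root Bb down a perfect fourth → F, giving Fm.
Gm7: root G down a perfect fourth → D, giving Dm7.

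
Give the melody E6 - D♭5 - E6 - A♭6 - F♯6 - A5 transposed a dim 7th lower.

E6 down a diminished seventh is F##5.
Db5 down a diminished seventh is E4.
E6: a seventh down reaches F, and 9 semitones makes it F##5.
Ab6: a seventh down reaches B, and 9 semitones makes it B5.
F#6: a seventh down reaches G, and 9 semitones makes it G##5.
A5: a seventh down reaches B, and 9 semitones makes it B#4.

F##5 E4 F##5 B5 G##5 B#4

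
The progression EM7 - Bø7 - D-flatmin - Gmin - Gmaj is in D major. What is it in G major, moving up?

AM7 Eø7 Gbmin Cmin Cmaj

D major up to G major is a perfect fourth; each chord root moves by that interval while the quality stays the same.
EM7: root E up a perfect fourth → A, giving AM7.
Bø7: root B up a perfect fourth → E, giving Eø7.
D-flatmin: root D-flat up a perfect fourth → Gb, giving Gbmin.
Gmin: root G up a perfect fourth → C, giving Cmin.
Gmaj: root G up a perfect fourth → C, giving Cmaj.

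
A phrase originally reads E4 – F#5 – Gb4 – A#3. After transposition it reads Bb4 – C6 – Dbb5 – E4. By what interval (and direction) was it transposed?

up a diminished fifth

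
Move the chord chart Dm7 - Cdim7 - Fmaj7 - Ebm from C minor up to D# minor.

E#m7 D#dim7 G#maj7 F#m

C minor up to D# minor is an augmented second; each chord root moves by that interval while the quality stays the same.
Dm7: root D up an augmented second → E#, giving E#m7.
Cdim7: root C up an augmented second → D#, giving D#dim7.
Fmaj7: root F up an augmented second → G#, giving G#maj7.
Ebm: root Eb up an augmented second → F#, giving F#m.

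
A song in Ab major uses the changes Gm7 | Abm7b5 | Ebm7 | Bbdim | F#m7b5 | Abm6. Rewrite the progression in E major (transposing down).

D#m7 Em7b5 Bm7 F#dim C##m7b5 Em6

Ab major down to E major is a diminished fourth; each chord root moves by that interval while the quality stays the same.
Gm7: root G down a diminished fourth → D#, giving D#m7.
Abm7b5: root Ab down a diminished fourth → E, giving Em7b5.
Ebm7: root Eb down a diminished fourth → B, giving Bm7.
Bbdim: root Bb down a diminished fourth → F#, giving F#dim.
F#m7b5: root F# down a diminished fourth → C##, giving C##m7b5.
Abm6: root Ab down a diminished fourth → E, giving Em6.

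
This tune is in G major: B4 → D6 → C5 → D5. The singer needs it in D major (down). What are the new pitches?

F#4 A5 G4 A4

G major to D major down is a perfect fourth, so every note moves down by that interval.
B4 gives F#4
D6 gives A5
C5 gives G4
D5 gives A4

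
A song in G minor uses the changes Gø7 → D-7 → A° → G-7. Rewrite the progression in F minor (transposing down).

Fø7 C-7 G° F-7

G minor down to F minor is a major second; each chord root moves by that interval while the quality stays the same.
Gø7: root G down a major second → F, giving Fø7.
D-7: root D down a major second → C, giving C-7.
A°: root A down a major second → G, giving G°.
G-7: root G down a major second → F, giving F-7.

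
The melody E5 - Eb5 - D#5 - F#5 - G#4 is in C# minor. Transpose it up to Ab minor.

C# minor to Ab minor up is a diminished sixth, so every note moves up by that interval.
E5 to Cb6
Eb5 to Cbb6
D#5 to Bb5
F#5 to Db6
G#4 to Eb5

Cb6 Cbb6 Bb5 Db6 Eb5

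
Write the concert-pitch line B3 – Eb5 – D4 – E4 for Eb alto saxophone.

G#4 C6 B4 C#5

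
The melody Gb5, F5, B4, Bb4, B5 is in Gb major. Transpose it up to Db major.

Gb major to Db major up is a perfect fifth, so every note moves up by that interval.
Gb5 gives Db6
F5 gives C6
B4 gives F#5
Bb4 gives F5
B5 gives F#6

Db6 C6 F#5 F5 F#6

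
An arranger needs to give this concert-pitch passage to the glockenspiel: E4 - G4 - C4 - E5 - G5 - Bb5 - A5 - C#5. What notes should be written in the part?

The glockenspiel sounds a perfect fifteenth above written, so the written part must be a perfect fifteenth below concert — transpose each note down.
E4 becomes E2
G4 becomes G2
C4 becomes C2
E5 becomes E3
G5 becomes G3
Bb5 becomes Bb3
A5 becomes A3
C#5 becomes C#3

E2 G2 C2 E3 G3 Bb3 A3 C#3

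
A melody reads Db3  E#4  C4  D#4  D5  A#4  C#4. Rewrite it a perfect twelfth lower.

Db3 to Gb1
E#4 to A#2
C4 to F2
D#4 to G#2
D5 to G3
A#4 to D#3
C#4 to F#2

Gb1 A#2 F2 G#2 G3 D#3 F#2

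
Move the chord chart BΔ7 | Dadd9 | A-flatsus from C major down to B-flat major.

C major down to B-flat major is a major second; each chord root moves by that interval while the quality stays the same.
BΔ7: root B down a major second → A, giving AΔ7.
Dadd9: root D down a major second → C, giving Cadd9.
A-flatsus: root A-flat down a major second → Gb, giving Gbsus.

AΔ7 Cadd9 Gbsus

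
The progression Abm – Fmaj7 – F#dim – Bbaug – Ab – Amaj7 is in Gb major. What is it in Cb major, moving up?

Gb major up to Cb major is a perfect fourth; each chord root moves by that interval while the quality stays the same.
Abm: root Ab up a perfect fourth → Db, giving Dbm.
Fmaj7: root F up a perfect fourth → Bb, giving Bbmaj7.
F#dim: root F# up a perfect fourth → B, giving Bdim.
Bbaug: root Bb up a perfect fourth → Eb, giving Ebaug.
Ab: root Ab up a perfect fourth → Db, giving Db.
Amaj7: root A up a perfect fourth → D, giving Dmaj7.

Dbm Bbmaj7 Bdim Ebaug Db Dmaj7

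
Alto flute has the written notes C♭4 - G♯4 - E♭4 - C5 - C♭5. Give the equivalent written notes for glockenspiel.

First find concert pitch: the alto flute sounds a perfect fourth below written, so C♭4 G♯4 E♭4 C5 C♭5 sounds Gb3 D#4 Bb3 G4 Gb4.
Then write for glockenspiel: it sounds a perfect fifteenth above written, so the part must be a perfect fifteenth below concert.
Gb3 → Gb1
D#4 → D#2
Bb3 → Bb1
G4 → G2
Gb4 → Gb2

Gb1 D#2 Bb1 G2 Gb2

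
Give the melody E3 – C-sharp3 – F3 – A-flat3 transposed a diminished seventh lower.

F##2 D##2 G#2 B2

E3 to F##2
C#3 to D##2
F3 to G#2
Ab3 to B2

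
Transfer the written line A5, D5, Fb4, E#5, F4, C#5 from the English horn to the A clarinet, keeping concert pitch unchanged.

First find concert pitch: the English horn sounds a perfect fifth below written, so A5 D5 Fb4 E#5 F4 C#5 sounds D5 G4 Bbb3 A#4 Bb3 F#4.
Then write for A clarinet: it sounds a minor third below written, so the part must be a minor third above concert.
D5 → F5
G4 → Bb4
Bbb3 → Dbb4
A#4 → C#5
Bb3 → Db4
F#4 → A4

F5 Bb4 Dbb4 C#5 Db4 A4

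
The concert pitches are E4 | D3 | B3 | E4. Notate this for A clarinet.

Written C4 sounds as A3 on the A clarinet, so concert pitches are written a minor third up.
E4 gives G4
D3 gives F3
B3 gives D4
E4 gives G4

G4 F3 D4 G4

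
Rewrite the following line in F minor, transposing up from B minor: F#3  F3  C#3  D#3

From B up to F is a diminished fifth; apply that to each pitch.
F#3 to C4
F3 to Cb4
C#3 to G3
D#3 to A3

C4 Cb4 G3 A3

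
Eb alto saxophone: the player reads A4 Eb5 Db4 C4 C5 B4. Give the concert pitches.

Written C4 on the Eb alto saxophone sounds as Eb3, a major sixth lower; apply that shift to every note.
A4 becomes C4
Eb5 becomes Gb4
Db4 becomes Fb3
C4 becomes Eb3
C5 becomes Eb4
B4 becomes D4

C4 Gb4 Fb3 Eb3 Eb4 D4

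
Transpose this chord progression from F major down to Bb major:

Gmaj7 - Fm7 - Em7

Cmaj7 Bbm7 Am7

F major down to Bb major is a perfect fifth; each chord root moves by that interval while the quality stays the same.
Gmaj7: root G down a perfect fifth → C, giving Cmaj7.
Fm7: root F down a perfect fifth → Bb, giving Bbm7.
Em7: root E down a perfect fifth → A, giving Am7.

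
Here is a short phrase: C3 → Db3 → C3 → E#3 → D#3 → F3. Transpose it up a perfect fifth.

C3 gives G3
Db3 gives Ab3
C3 gives G3
E#3 gives B#3
D#3 gives A#3
F3 gives C4

G3 Ab3 G3 B#3 A#3 C4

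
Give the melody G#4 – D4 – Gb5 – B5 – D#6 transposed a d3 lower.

E##4 B#3 E5 G##5 B##5

G#4: a third down reaches E, and 2 semitones makes it E##4.
D4: a third down reaches B, and 2 semitones makes it B#3.
A diminished third down from Gb5 gives E5.
B5: a third down reaches G, and 2 semitones makes it G##5.
A diminished third down from D#6 gives B##5.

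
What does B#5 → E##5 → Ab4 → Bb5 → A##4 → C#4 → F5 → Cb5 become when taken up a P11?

B#5 up a perfect eleventh is E#7.
A perfect eleventh up from E##5 gives A##6.
A perfect eleventh up from Ab4 gives Db6.
Bb5: an eleventh up reaches E, and 17 semitones makes it Eb7.
A perfect eleventh up from A##4 gives D##6.
C#4 up a perfect eleventh is F#5.
A perfect eleventh up from F5 gives Bb6.
A perfect eleventh up from Cb5 gives Fb6.

E#7 A##6 Db6 Eb7 D##6 F#5 Bb6 Fb6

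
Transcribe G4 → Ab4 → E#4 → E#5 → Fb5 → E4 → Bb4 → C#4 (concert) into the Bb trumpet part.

A4 Bb4 F##4 F##5 Gb5 F#4 C5 D#4

The Bb trumpet sounds a major second below written, so the written part must be a major second above concert — transpose each note up.
G4 becomes A4
Ab4 becomes Bb4
E#4 becomes F##4
E#5 becomes F##5
Fb5 becomes Gb5
E4 becomes F#4
Bb4 becomes C5
C#4 becomes D#4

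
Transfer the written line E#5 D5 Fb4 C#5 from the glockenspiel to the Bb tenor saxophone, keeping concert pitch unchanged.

F##8 E8 Gb7 D#8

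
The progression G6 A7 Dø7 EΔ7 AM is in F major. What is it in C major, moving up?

F major up to C major is a perfect fifth; each chord root moves by that interval while the quality stays the same.
G6: root G up a perfect fifth → D, giving D6.
A7: root A up a perfect fifth → E, giving E7.
Dø7: root D up a perfect fifth → A, giving Aø7.
EΔ7: root E up a perfect fifth → B, giving BΔ7.
AM: root A up a perfect fifth → E, giving EM.

D6 E7 Aø7 BΔ7 EM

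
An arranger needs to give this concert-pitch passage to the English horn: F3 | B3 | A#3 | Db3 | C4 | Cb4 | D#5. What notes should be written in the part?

C4 F#4 E#4 Ab3 G4 Gb4 A#5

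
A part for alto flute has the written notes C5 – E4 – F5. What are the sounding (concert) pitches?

G4 B3 C5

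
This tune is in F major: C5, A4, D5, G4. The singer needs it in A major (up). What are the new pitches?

E5 C#5 F#5 B4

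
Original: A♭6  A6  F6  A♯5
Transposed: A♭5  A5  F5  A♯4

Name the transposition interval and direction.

Take the first pair: Ab6 → Ab5. A to A spans 8 letter names, so the interval is some kind of octave.
Ab5 to Ab6 is 12 semitones, which makes it a perfect octave; the second version is lower, so the direction is down.
Checking another pair — A#5 → A#4 — gives the same interval.

down a perfect octave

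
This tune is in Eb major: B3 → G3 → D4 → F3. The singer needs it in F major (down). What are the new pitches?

Eb major to F major down is a minor seventh, so every note moves down by that interval.
B3 becomes C#3
G3 becomes A2
D4 becomes E3
F3 becomes G2

C#3 A2 E3 G2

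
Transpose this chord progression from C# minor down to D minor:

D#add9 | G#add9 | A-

C# minor down to D minor is a major seventh; each chord root moves by that interval while the quality stays the same.
D#add9: root D# down a major seventh → E, giving Eadd9.
G#add9: root G# down a major seventh → A, giving Aadd9.
A-: root A down a major seventh → Bb, giving Bb-.

Eadd9 Aadd9 Bb-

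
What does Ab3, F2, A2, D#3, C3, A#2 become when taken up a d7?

Gbb4 Ebb3 Gb3 C4 Bbb3 G3

Ab3: a seventh up reaches G, and 9 semitones makes it Gbb4.
F2 up a diminished seventh is Ebb3.
A diminished seventh up from A2 gives Gb3.
D#3: a seventh up reaches C, and 9 semitones makes it C4.
A diminished seventh up from C3 gives Bbb3.
A#2 up a diminished seventh is G3.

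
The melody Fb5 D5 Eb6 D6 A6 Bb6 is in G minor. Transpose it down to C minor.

Bbb4 G4 Ab5 G5 D6 Eb6

G minor to C minor down is a perfect fifth, so every note moves down by that interval.
Fb5 gives Bbb4
D5 gives G4
Eb6 gives Ab5
D6 gives G5
A6 gives D6
Bb6 gives Eb6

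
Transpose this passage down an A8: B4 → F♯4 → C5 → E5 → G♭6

Bb3 F3 Cb4 Eb4 Gbb5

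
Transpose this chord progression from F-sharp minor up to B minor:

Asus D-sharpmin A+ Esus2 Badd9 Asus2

F-sharp minor up to B minor is a perfect fourth; each chord root moves by that interval while the quality stays the same.
Asus: root A up a perfect fourth → D, giving Dsus.
D-sharpmin: root D-sharp up a perfect fourth → G#, giving G#min.
A+: root A up a perfect fourth → D, giving D+.
Esus2: root E up a perfect fourth → A, giving Asus2.
Badd9: root B up a perfect fourth → E, giving Eadd9.
Asus2: root A up a perfect fourth → D, giving Dsus2.

Dsus G#min D+ Asus2 Eadd9 Dsus2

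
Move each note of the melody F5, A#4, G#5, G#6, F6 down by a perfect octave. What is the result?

F5 gives F4
A#4 gives A#3
G#5 gives G#4
G#6 gives G#5
F6 gives F5

F4 A#3 G#4 G#5 F5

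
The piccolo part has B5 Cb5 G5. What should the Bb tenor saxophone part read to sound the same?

C#8 Db7 A7

First find concert pitch: the piccolo sounds a perfect octave above written, so B5 Cb5 G5 sounds B6 Cb6 G6.
Then write for Bb tenor saxophone: it sounds a major ninth below written, so the part must be a major ninth above concert.
B6 → C#8
Cb6 → Db7
G6 → A7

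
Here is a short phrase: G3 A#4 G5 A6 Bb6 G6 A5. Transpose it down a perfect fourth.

G3: a fourth down reaches D, and 5 semitones makes it D3.
A#4: a fourth down reaches E, and 5 semitones makes it E#4.
A perfect fourth down from G5 gives D5.
A6 down a perfect fourth is E6.
A perfect fourth down from Bb6 gives F6.
G6 down a perfect fourth is D6.
A5: a fourth down reaches E, and 5 semitones makes it E5.

D3 E#4 D5 E6 F6 D6 E5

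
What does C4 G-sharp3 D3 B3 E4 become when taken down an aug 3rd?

Abb3 Eb3 Bbb2 Gb3 Cb4

C4: a third down reaches A, and 5 semitones makes it Abb3.
G#3 down an augmented third is Eb3.
D3 down an augmented third is Bbb2.
B3: a third down reaches G, and 5 semitones makes it Gb3.
E4: a third down reaches C, and 5 semitones makes it Cb4.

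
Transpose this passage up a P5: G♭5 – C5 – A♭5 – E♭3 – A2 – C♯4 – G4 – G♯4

Db6 G5 Eb6 Bb3 E3 G#4 D5 D#5

Gb5 gives Db6
C5 gives G5
Ab5 gives Eb6
Eb3 gives Bb3
A2 gives E3
C#4 gives G#4
G4 gives D5
G#4 gives D#5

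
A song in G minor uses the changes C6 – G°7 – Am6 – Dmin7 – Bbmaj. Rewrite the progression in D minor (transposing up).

G minor up to D minor is a perfect fifth; each chord root moves by that interval while the quality stays the same.
C6: root C up a perfect fifth → G, giving G6.
G°7: root G up a perfect fifth → D, giving D°7.
Am6: root A up a perfect fifth → E, giving Em6.
Dmin7: root D up a perfect fifth → A, giving Amin7.
Bbmaj: root Bb up a perfect fifth → F, giving Fmaj.

G6 D°7 Em6 Amin7 Fmaj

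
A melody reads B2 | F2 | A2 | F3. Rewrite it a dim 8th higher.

Bb3 Fb3 Ab3 Fb4

B2 gives Bb3
F2 gives Fb3
A2 gives Ab3
F3 gives Fb4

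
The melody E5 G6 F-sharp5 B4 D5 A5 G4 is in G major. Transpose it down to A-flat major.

From G down to A-flat is a major seventh; apply that to each pitch.
E5 becomes F4
G6 becomes Ab5
F#5 becomes G4
B4 becomes C4
D5 becomes Eb4
A5 becomes Bb4
G4 becomes Ab3

F4 Ab5 G4 C4 Eb4 Bb4 Ab3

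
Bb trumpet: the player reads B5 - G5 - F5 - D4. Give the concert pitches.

The Bb trumpet sounds a major second below written, so transpose each written note down a major second.
B5 -> A5
G5 -> F5
F5 -> Eb5
D4 -> C4

A5 F5 Eb5 C4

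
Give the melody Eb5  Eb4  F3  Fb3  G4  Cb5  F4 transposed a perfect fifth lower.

A perfect fifth down from Eb5 gives Ab4.
Eb4 down a perfect fifth is Ab3.
A perfect fifth down from F3 gives Bb2.
A perfect fifth down from Fb3 gives Bbb2.
A perfect fifth down from G4 gives C4.
Cb5 down a perfect fifth is Fb4.
F4 down a perfect fifth is Bb3.

Ab4 Ab3 Bb2 Bbb2 C4 Fb4 Bb3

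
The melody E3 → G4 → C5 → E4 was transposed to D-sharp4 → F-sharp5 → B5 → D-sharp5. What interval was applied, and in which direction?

Take the first pair: E3 → D#4. E to D spans 7 letter names, so the interval is some kind of seventh.
E3 to D#4 is 11 semitones, which makes it a major seventh; the second version is higher, so the direction is up.
Checking another pair — E4 → D#5 — gives the same interval.

up a major seventh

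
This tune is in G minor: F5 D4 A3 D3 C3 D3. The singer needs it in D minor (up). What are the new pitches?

C6 A4 E4 A3 G3 A3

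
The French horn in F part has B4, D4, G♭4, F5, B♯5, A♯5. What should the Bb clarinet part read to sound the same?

F#4 A3 Db4 C5 F##5 E#5

First find concert pitch: the French horn in F sounds a perfect fifth below written, so B4 D4 G♭4 F5 B♯5 A♯5 sounds E4 G3 Cb4 Bb4 E#5 D#5.
Then write for Bb clarinet: it sounds a major second below written, so the part must be a major second above concert.
E4 → F#4
G3 → A3
Cb4 → Db4
Bb4 → C5
E#5 → F##5
D#5 → E#5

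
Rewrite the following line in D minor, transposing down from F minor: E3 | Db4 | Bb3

C#3 Bb3 G3

F minor to D minor down is a minor third, so every note moves down by that interval.
E3 becomes C#3
Db4 becomes Bb3
Bb3 becomes G3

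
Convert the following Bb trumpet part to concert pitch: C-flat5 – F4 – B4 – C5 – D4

Written C4 on the Bb trumpet sounds as Bb3, a major second lower; apply that shift to every note.
Cb5 gives Bbb4
F4 gives Eb4
B4 gives A4
C5 gives Bb4
D4 gives C4

Bbb4 Eb4 A4 Bb4 C4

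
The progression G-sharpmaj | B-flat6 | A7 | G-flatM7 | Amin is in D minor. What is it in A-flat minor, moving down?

Dmaj Fb6 Eb7 DbbM7 Ebmin

D minor down to A-flat minor is an augmented fourth; each chord root moves by that interval while the quality stays the same.
G-sharpmaj: root G-sharp down an augmented fourth → D, giving Dmaj.
B-flat6: root B-flat down an augmented fourth → Fb, giving Fb6.
A7: root A down an augmented fourth → Eb, giving Eb7.
G-flatM7: root G-flat down an augmented fourth → Dbb, giving DbbM7.
Amin: root A down an augmented fourth → Eb, giving Ebmin.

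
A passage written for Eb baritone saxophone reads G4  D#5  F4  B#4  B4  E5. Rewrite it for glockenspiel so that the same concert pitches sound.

Bb0 F#1 Ab0 D#1 D1 G1

First find concert pitch: the Eb baritone saxophone sounds a major thirteenth below written, so G4 D#5 F4 B#4 B4 E5 sounds Bb2 F#3 Ab2 D#3 D3 G3.
Then write for glockenspiel: it sounds a perfect fifteenth above written, so the part must be a perfect fifteenth below concert.
Bb2 → Bb0
F#3 → F#1
Ab2 → Ab0
D#3 → D#1
D3 → D1
G3 → G1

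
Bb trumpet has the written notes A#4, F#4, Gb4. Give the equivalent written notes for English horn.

First find concert pitch: the Bb trumpet sounds a major second below written, so A#4 F#4 Gb4 sounds G#4 E4 Fb4.
Then write for English horn: it sounds a perfect fifth below written, so the part must be a perfect fifth above concert.
G#4 → D#5
E4 → B4
Fb4 → Cb5

D#5 B4 Cb5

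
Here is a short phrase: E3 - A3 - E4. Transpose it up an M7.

A major seventh up from E3 gives D#4.
A3: a seventh up reaches G, and 11 semitones makes it G#4.
E4 up a major seventh is D#5.

D#4 G#4 D#5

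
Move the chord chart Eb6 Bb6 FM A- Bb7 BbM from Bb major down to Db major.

Bb major down to Db major is a major sixth; each chord root moves by that interval while the quality stays the same.
Eb6: root Eb down a major sixth → Gb, giving Gb6.
Bb6: root Bb down a major sixth → Db, giving Db6.
FM: root F down a major sixth → Ab, giving AbM.
A-: root A down a major sixth → C, giving C-.
Bb7: root Bb down a major sixth → Db, giving Db7.
BbM: root Bb down a major sixth → Db, giving DbM.

Gb6 Db6 AbM C- Db7 DbM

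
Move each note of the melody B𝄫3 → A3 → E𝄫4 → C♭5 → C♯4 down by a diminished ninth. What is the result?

A diminished ninth down from Bbb3 gives A2.
A3: a ninth down reaches G, and 12 semitones makes it G##2.
A diminished ninth down from Ebb4 gives D3.
Cb5: a ninth down reaches B, and 12 semitones makes it B3.
C#4: a ninth down reaches B, and 12 semitones makes it B##2.

A2 G##2 D3 B3 B##2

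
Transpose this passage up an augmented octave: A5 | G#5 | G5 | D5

A#6 G##6 G#6 D#6

A5 up an augmented octave is A#6.
An augmented octave up from G#5 gives G##6.
An augmented octave up from G5 gives G#6.
D5: an octave up reaches D, and 13 semitones makes it D#6.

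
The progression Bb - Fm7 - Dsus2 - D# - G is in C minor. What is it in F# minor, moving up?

C minor up to F# minor is an augmented fourth; each chord root moves by that interval while the quality stays the same.
Bb: root Bb up an augmented fourth → E, giving E.
Fm7: root F up an augmented fourth → B, giving Bm7.
Dsus2: root D up an augmented fourth → G#, giving G#sus2.
D#: root D# up an augmented fourth → G##, giving G##.
G: root G up an augmented fourth → C#, giving C#.

E Bm7 G#sus2 G## C#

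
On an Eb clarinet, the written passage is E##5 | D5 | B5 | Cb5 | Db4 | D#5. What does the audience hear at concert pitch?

G##5 F5 D6 Ebb5 Fb4 F#5

The Eb clarinet sounds a minor third above written, so transpose each written note up a minor third.
E##5 becomes G##5
D5 becomes F5
B5 becomes D6
Cb5 becomes Ebb5
Db4 becomes Fb4
D#5 becomes F#5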